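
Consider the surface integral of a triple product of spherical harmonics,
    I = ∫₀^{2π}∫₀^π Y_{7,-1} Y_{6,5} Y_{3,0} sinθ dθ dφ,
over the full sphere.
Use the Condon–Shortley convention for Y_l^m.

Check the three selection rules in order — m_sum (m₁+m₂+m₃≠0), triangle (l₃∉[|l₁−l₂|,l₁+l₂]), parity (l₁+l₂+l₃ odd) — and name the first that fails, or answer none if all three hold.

m_sum

m₁+m₂+m₃ = -1 + 5 + 0 = 4  ✗
triangle: |7−6|=1 ≤ l₃=3 ≤ 7+6=13
parity: l₁+l₂+l₃ = 16 is even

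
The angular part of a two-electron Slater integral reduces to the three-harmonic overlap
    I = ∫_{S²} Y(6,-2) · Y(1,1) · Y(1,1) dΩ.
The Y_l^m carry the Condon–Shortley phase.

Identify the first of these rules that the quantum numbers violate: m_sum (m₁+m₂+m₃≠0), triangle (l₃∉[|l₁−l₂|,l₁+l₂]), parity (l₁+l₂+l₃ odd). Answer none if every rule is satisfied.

azimuthal sum: -2 + 1 + 1 = 0  ✓
5 ≤ 1 ≤ 7 (triangle on l)  ✗
L = 6 + 1 + 1 = 8 (even)

triangle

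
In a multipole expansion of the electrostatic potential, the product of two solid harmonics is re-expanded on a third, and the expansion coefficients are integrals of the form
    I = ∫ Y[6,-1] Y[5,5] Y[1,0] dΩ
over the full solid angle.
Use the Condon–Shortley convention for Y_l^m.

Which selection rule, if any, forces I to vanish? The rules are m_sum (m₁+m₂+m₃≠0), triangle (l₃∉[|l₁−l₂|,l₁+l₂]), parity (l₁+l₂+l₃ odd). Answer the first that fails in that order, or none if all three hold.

azimuthal sum: -1 + 5 + 0 = 4  ✗
1 ≤ 1 ≤ 11 (triangle on l)
L = 6 + 5 + 1 = 12 (even)

m_sum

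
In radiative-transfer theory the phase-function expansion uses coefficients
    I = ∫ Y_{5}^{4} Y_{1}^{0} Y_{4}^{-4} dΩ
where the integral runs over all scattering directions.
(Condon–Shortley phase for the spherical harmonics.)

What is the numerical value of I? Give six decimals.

m-sum 0 ✓  L=10 even ✓  4≤4≤6 ✓
Π(2lᵢ+1) = 11×3×9 = 297
triangle coeff Δ(5,1,4) = 1/495
Σ_t [1,1]: t=1:−1/576 = -1/576
(3j)²=5/99 [(5 1 4; 0 0 0)], sign=-1
Σ_t [1,1]: t=1:−1/40320 = -1/40320
(3j)²=1/55 [(5 1 4; 4 0 -4)], sign=-1
⇒ 4πI² = 3/11
I = (+1)√(3/11/(4π)) = 0.14731920

0.147319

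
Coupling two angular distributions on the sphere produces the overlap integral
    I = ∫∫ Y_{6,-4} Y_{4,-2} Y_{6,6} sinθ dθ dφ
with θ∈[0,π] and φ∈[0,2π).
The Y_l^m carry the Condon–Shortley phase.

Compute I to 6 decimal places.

0.174397

Rules hold: Σm=0, L=16 even, 2≤6≤10.
N = 13·9·13 = 1521
Δ = 4!·8!·4!/17! = 1/15315300
Racah Σ t=0..4: t=0:+1/829440 t=1:−1/25920 t=2:+1/9216 t=3:−1/25920 t=4:+1/829440 = 7/207360
⇒ 3j(6 4 6; 0 0 0)² = 28/2431, sgn +1
Racah Σ t=2..2: t=2:+1/3870720 = 1/3870720
⇒ 3j(6 4 6; -4 -2 6)² = 135/6188, sgn +1
4πI² = N·(3j₀)²·(3jₘ)² = 1215/3179
I = +1·√(0.382196/4π) = 0.17439657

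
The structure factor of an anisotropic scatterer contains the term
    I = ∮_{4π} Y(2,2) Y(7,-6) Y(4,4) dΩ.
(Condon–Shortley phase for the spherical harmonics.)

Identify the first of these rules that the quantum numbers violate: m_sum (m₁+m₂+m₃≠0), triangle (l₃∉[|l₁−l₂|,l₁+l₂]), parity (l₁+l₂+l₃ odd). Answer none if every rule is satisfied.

triangle

m₁+m₂+m₃ = 2 − 6 + 4 = 0  ✓
triangle: |2−7|=5 ≤ l₃=4 ≤ 2+7=9  ✗
parity: l₁+l₂+l₃ = 13 is odd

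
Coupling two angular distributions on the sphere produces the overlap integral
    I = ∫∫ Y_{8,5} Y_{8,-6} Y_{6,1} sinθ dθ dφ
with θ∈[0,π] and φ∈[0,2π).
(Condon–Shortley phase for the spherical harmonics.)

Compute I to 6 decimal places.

Checks pass: Σm=0; 22 even; l₃=6∈[0,16].
(2·8+1)(2·8+1)(2·6+1) = 3757
Δ: 10! 6! 6! / 23! → 1/13742520792
sum: t=2:+1/41803776000 t=3:−1/435456000 t=4:+1/39813120 t=5:−1/18662400 t=6:+1/39813120 t=7:−1/435456000 t=8:+1/41803776000 = -11/1393459200
3j²(8 8 6; 0 0 0) = Δ·Π!·Σ² = 600/96577  (sign -1)
sum: t=0:+1/6270566400 t=1:−1/2090188800 t=2:+1/6967296000 = -11/62705664000
3j²(8 8 6; 5 -6 1) = Δ·Π!·Σ² = 1573/178296  (sign +1)
combine: 4πI² = 3757·600/96577·1573/178296 = 39325/190969
take √, sign -1: I = -0.12801121

-0.128011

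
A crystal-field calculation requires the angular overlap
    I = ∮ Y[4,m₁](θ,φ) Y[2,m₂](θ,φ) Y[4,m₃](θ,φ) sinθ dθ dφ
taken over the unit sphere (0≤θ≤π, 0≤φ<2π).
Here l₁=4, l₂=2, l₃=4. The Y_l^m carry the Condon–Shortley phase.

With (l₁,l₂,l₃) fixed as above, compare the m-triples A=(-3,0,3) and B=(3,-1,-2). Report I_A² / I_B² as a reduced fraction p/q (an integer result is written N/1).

7/75

l's match ⇒ only the (l;m) 3-j factors differ between A and B.
A: triangle coeff Δ(4,2,4) = 1/13860; Σ_t [1,2]: t=1:−1/720 t=2:+1/480 = 1/1440; (3j)²=7/1980 [(4 2 4; -3 0 3)], sign=-1
B: triangle coeff Δ(4,2,4) = 1/13860; Σ_t [0,1]: t=0:+1/240 t=1:−1/1440 = 1/288; (3j)²=5/132 [(4 2 4; 3 -1 -2)], sign=+1
I_A²/I_B² = (7/1980)/(5/132) = 7/75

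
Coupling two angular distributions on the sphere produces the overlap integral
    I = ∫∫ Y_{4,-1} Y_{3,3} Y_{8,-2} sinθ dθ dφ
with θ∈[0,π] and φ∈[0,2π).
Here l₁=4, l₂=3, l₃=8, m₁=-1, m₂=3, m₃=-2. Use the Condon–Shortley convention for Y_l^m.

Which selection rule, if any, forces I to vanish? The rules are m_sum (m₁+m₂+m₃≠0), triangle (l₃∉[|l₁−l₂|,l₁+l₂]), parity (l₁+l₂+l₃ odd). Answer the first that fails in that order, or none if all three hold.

azimuthal sum: -1 + 3 − 2 = 0  ✓
1 ≤ 8 ≤ 7 (triangle on l)  ✗
L = 4 + 3 + 8 = 15 (odd)

triangle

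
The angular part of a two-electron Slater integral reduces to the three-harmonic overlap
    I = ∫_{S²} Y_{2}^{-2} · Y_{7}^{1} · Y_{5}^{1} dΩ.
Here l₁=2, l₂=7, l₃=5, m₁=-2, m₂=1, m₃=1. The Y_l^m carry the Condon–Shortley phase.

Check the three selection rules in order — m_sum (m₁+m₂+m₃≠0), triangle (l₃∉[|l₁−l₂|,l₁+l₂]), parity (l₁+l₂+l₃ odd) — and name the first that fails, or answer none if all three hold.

azimuthal sum: -2 + 1 + 1 = 0  ✓
5 ≤ 5 ≤ 9 (triangle on l)  ✓
L = 2 + 7 + 5 = 14 (even)  ✓

none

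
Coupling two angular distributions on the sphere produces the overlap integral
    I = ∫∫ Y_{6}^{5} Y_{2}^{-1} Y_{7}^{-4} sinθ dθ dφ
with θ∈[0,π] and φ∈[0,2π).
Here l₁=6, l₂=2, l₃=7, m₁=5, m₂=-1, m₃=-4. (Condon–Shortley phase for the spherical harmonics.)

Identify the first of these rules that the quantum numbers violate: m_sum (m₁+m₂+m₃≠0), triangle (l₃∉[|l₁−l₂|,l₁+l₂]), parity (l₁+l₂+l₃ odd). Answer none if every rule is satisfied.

parity

azimuthal sum: 5 − 1 − 4 = 0  ✓
4 ≤ 7 ≤ 8 (triangle on l)  ✓
L = 6 + 2 + 7 = 15 (odd)  ✗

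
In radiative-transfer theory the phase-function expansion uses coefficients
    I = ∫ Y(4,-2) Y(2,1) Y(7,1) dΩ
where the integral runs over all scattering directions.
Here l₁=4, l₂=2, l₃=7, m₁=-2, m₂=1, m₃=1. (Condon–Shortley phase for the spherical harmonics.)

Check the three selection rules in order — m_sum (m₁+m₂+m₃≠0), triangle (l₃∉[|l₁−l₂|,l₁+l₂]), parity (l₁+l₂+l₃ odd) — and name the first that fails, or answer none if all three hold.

triangle

azimuthal sum: -2 + 1 + 1 = 0  ✓
2 ≤ 7 ≤ 6 (triangle on l)  ✗
L = 4 + 2 + 7 = 13 (odd)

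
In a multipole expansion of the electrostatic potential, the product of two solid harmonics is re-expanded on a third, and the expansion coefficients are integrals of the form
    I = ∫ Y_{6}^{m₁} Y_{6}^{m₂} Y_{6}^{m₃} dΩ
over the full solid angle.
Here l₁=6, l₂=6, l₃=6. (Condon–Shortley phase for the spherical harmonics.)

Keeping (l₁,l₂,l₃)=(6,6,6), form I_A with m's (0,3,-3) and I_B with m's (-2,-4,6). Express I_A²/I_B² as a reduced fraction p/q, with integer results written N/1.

1849/3080

Same 6,6,6: normalisation and zero-m 3j drop out of the ratio.
A: Δ: 6! 6! 6! / 19! → 1/325909584; sum: t=3:−1/933120 t=4:+1/276480 t=5:−1/691200 t=6:+1/18662400 = 43/37324800; 3j²(6 6 6; 0 3 -3) = Δ·Π!·Σ² = 1849/184756  (sign -1)
B: Δ: 6! 6! 6! / 19! → 1/325909584; sum: t=2:+1/24883200 = 1/24883200; 3j²(6 6 6; -2 -4 6) = Δ·Π!·Σ² = 70/4199  (sign +1)
I_A²/I_B² = (1849/184756)/(70/4199) = 1849/3080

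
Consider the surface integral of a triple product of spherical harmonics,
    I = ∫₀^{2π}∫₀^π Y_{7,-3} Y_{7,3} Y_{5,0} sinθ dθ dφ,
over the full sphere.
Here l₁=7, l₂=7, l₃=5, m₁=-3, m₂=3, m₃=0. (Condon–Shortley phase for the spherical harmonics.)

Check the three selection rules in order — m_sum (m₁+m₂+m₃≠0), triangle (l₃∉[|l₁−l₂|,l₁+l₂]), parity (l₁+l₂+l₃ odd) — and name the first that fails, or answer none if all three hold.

Σmᵢ = 0  ✓
l₃∈[|l₁−l₂|,l₁+l₂]=[0,14], have l₃=5  ✓
Σlᵢ = 19 ⇒ odd  ✗

parity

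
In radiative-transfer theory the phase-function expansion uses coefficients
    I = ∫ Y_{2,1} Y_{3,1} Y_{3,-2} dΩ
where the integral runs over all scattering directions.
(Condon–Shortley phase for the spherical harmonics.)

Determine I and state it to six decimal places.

Rules hold: Σm=0, L=8 even, 1≤3≤5.
N = 5·7·7 = 245
Δ = 2!·2!·4!/9! = 1/3780
Racah Σ t=0..2: t=0:+1/24 t=1:−1/4 t=2:+1/24 = -1/6
⇒ 3j(2 3 3; 0 0 0)² = 4/105, sgn +1
Racah Σ t=0..1: t=0:+1/48 t=1:−1/12 = -1/16
⇒ 3j(2 3 3; 1 1 -2)² = 1/28, sgn +1
4πI² = N·(3j₀)²·(3jₘ)² = 1/3
I = +1·√(0.333333/4π) = 0.16286750

0.162868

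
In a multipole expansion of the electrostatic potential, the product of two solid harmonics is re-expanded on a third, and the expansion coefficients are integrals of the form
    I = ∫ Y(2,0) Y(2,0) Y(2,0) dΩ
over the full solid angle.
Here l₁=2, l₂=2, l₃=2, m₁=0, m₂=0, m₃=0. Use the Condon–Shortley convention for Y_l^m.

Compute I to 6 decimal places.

0.180224

m-sum 0 ✓  L=6 even ✓  0≤2≤4 ✓
Π(2lᵢ+1) = 5×5×5 = 125
triangle coeff Δ(2,2,2) = 1/630
Σ_t [0,2]: t=0:+1/8 t=1:−1/1 t=2:+1/8 = -3/4
(3j)²=2/35 [(2 2 2; 0 0 0)], sign=-1
(m-triple is (0,0,0) — same symbol as above.)
⇒ 4πI² = 20/49
I = (+1)√(20/49/(4π)) = 0.18022375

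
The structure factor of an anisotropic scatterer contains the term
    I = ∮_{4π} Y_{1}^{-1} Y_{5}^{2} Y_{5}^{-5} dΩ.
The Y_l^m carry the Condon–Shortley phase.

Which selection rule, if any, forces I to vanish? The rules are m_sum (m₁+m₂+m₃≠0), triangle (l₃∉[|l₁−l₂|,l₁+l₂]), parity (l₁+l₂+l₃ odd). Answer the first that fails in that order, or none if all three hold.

m_sum

azimuthal sum: -1 + 2 − 5 = -4  ✗
4 ≤ 5 ≤ 6 (triangle on l)
L = 1 + 5 + 5 = 11 (odd)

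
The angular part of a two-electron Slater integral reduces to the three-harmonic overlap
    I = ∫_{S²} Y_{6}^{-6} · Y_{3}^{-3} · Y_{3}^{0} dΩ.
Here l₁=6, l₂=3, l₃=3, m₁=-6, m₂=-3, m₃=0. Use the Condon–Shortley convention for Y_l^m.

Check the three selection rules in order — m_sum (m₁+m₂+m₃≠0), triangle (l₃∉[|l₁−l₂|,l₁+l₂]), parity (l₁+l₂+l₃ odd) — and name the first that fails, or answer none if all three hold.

m_sum

m₁+m₂+m₃ = -6 − 3 + 0 = -9  ✗
triangle: |6−3|=3 ≤ l₃=3 ≤ 6+3=9
parity: l₁+l₂+l₃ = 12 is even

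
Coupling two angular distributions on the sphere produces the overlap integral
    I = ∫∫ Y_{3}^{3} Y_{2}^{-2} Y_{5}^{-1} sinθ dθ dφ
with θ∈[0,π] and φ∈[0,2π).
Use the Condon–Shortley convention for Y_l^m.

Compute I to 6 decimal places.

Checks pass: Σm=0; 10 even; l₃=5∈[1,5].
(2·3+1)(2·2+1)(2·5+1) = 385
Δ: 0! 6! 4! / 11! → 1/2310
sum: t=0:+1/144 = 1/144
3j²(3 2 5; 0 0 0) = Δ·Π!·Σ² = 10/231  (sign -1)
sum: t=0:+1/17280 = 1/17280
3j²(3 2 5; 3 -2 -1) = Δ·Π!·Σ² = 1/2310  (sign +1)
combine: 4πI² = 385·10/231·1/2310 = 5/693
take √, sign -1: I = -0.02396147

-0.023961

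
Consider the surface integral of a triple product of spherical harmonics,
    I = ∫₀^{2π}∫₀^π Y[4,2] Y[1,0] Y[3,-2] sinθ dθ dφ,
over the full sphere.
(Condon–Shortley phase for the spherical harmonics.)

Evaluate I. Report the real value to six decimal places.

0.213244

Rules hold: Σm=0, L=8 even, 3≤3≤5.
N = 9·3·7 = 189
Δ = 2!·6!·0!/9! = 1/252
Racah Σ t=1..1: t=1:−1/36 = -1/36
⇒ 3j(4 1 3; 0 0 0)² = 4/63, sgn +1
Racah Σ t=1..1: t=1:−1/120 = -1/120
⇒ 3j(4 1 3; 2 0 -2)² = 1/21, sgn +1
4πI² = N·(3j₀)²·(3jₘ)² = 4/7
I = +1·√(0.571429/4π) = 0.21324362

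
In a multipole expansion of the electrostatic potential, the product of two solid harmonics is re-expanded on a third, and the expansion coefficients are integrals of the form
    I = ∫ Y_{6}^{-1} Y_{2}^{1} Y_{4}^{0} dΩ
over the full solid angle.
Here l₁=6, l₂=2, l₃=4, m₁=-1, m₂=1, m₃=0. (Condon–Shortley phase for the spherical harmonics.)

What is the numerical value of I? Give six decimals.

-0.210395

Checks pass: Σm=0; 12 even; l₃=4∈[4,8].
(2·6+1)(2·2+1)(2·4+1) = 585
Δ: 4! 8! 0! / 13! → 1/6435
sum: t=2:+1/2304 = 1/2304
3j²(6 2 4; 0 0 0) = Δ·Π!·Σ² = 5/143  (sign +1)
sum: t=3:−1/3456 = -1/3456
3j²(6 2 4; -1 1 0) = Δ·Π!·Σ² = 35/1287  (sign -1)
combine: 4πI² = 585·5/143·35/1287 = 875/1573
take √, sign -1: I = -0.21039467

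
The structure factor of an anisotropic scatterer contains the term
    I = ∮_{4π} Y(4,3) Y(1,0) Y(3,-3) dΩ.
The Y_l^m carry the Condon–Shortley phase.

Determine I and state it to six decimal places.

Rules hold: Σm=0, L=8 even, 3≤3≤5.
N = 9·3·7 = 189
Δ = 2!·6!·0!/9! = 1/252
Racah Σ t=1..1: t=1:−1/36 = -1/36
⇒ 3j(4 1 3; 0 0 0)² = 4/63, sgn +1
Racah Σ t=1..1: t=1:−1/720 = -1/720
⇒ 3j(4 1 3; 3 0 -3)² = 1/36, sgn -1
4πI² = N·(3j₀)²·(3jₘ)² = 1/3
I = -1·√(0.333333/4π) = -0.16286750

-0.162868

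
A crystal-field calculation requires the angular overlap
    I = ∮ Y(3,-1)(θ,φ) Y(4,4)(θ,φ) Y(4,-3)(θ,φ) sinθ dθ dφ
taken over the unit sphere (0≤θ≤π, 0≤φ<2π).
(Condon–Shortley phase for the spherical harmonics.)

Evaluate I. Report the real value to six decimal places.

0.000000

l₁+l₂+l₃=11 is odd: 3j(l;000)=0 ⇒ I=0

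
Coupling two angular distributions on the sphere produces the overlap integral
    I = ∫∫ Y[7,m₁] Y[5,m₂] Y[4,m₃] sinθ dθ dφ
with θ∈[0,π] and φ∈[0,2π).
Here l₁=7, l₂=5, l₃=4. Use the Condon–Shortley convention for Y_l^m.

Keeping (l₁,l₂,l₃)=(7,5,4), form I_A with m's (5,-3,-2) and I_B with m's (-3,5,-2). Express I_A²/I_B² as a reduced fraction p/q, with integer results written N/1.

Same 7,5,4: normalisation and zero-m 3j drop out of the ratio.
A: Δ: 8! 6! 2! / 17! → 1/6126120; sum: t=0:+1/3870720 t=1:−1/604800 t=2:+1/2073600 = -53/58060800; 3j²(7 5 4; 5 -3 -2) = Δ·Π!·Σ² = 2809/185640  (sign -1)
B: Δ: 8! 6! 2! / 17! → 1/6126120; sum: t=8:+1/3870720 = 1/3870720; 3j²(7 5 4; -3 5 -2) = Δ·Π!·Σ² = 675/136136  (sign +1)
I_A²/I_B² = (2809/185640)/(675/136136) = 30899/10125

30899/10125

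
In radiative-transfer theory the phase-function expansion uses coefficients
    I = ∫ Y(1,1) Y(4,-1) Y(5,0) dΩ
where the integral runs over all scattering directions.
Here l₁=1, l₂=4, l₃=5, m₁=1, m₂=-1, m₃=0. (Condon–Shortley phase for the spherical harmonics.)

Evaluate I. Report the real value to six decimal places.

Checks pass: Σm=0; 10 even; l₃=5∈[3,5].
(2·1+1)(2·4+1)(2·5+1) = 297
Δ: 0! 2! 8! / 11! → 1/495
sum: t=0:+1/576 = 1/576
3j²(1 4 5; 0 0 0) = Δ·Π!·Σ² = 5/99  (sign -1)
sum: t=0:+1/1440 = 1/1440
3j²(1 4 5; 1 -1 0) = Δ·Π!·Σ² = 2/99  (sign -1)
combine: 4πI² = 297·5/99·2/99 = 10/33
take √, sign +1: I = 0.15528807

0.155288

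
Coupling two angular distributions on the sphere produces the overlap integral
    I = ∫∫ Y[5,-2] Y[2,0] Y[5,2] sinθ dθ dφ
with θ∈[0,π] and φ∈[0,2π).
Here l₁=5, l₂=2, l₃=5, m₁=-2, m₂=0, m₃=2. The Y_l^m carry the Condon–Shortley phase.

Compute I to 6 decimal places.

Rules hold: Σm=0, L=12 even, 3≤5≤7.
N = 11·5·11 = 605
Δ = 2!·8!·2!/13! = 1/38610
Racah Σ t=0..2: t=0:+1/2880 t=1:−1/576 t=2:+1/2880 = -1/960
⇒ 3j(5 2 5; 0 0 0)² = 10/429, sgn +1
Racah Σ t=0..2: t=0:+1/20160 t=1:−1/1440 t=2:+1/2880 = -1/3360
⇒ 3j(5 2 5; -2 0 2)² = 6/715, sgn +1
4πI² = N·(3j₀)²·(3jₘ)² = 20/169
I = +1·√(0.118343/4π) = 0.09704356

0.097044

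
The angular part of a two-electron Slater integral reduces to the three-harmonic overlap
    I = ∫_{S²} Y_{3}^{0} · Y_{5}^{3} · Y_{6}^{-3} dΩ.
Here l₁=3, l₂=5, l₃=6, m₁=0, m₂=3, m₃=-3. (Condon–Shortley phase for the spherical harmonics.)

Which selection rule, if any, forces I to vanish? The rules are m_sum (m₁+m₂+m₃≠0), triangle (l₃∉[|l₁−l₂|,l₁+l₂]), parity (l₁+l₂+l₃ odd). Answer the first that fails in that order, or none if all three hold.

none

m₁+m₂+m₃ = 0 + 3 − 3 = 0  ✓
triangle: |3−5|=2 ≤ l₃=6 ≤ 3+5=8  ✓
parity: l₁+l₂+l₃ = 14 is even  ✓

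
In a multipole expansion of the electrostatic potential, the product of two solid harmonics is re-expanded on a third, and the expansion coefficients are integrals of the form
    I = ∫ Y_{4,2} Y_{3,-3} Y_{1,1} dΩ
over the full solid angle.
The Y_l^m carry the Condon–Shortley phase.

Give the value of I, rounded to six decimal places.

0.061558

Rules hold: Σm=0, L=8 even, 1≤1≤7.
N = 9·7·3 = 189
Δ = 6!·2!·0!/9! = 1/252
Racah Σ t=3..3: t=3:−1/36 = -1/36
⇒ 3j(4 3 1; 0 0 0)² = 4/63, sgn +1
Racah Σ t=0..0: t=0:+1/1440 = 1/1440
⇒ 3j(4 3 1; 2 -3 1)² = 1/252, sgn +1
4πI² = N·(3j₀)²·(3jₘ)² = 1/21
I = +1·√(0.047619/4π) = 0.06155813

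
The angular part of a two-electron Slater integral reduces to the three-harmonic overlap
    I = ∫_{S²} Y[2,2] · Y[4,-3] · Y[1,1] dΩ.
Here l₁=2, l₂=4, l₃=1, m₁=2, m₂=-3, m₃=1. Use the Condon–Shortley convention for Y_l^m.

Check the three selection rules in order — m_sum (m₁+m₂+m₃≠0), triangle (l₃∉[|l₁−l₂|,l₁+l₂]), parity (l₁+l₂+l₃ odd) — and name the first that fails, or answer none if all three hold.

Σmᵢ = 0  ✓
l₃∈[|l₁−l₂|,l₁+l₂]=[2,6], have l₃=1  ✗
Σlᵢ = 7 ⇒ odd

triangle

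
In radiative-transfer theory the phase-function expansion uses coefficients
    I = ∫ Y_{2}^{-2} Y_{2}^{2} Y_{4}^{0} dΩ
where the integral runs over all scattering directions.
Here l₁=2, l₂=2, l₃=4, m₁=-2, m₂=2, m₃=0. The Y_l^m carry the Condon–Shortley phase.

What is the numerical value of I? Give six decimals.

Rules hold: Σm=0, L=8 even, 0≤4≤4.
N = 5·5·9 = 225
Δ = 0!·4!·4!/9! = 1/630
Racah Σ t=0..0: t=0:+1/16 = 1/16
⇒ 3j(2 2 4; 0 0 0)² = 2/35, sgn +1
Racah Σ t=0..0: t=0:+1/576 = 1/576
⇒ 3j(2 2 4; -2 2 0)² = 1/630, sgn +1
4πI² = N·(3j₀)²·(3jₘ)² = 1/49
I = +1·√(0.0204082/4π) = 0.04029926

0.040299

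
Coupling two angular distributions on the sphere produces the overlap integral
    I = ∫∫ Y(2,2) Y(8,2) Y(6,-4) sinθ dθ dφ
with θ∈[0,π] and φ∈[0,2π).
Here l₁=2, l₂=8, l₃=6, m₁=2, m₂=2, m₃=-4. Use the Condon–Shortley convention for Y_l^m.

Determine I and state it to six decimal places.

0.032867

m-sum 0 ✓  L=16 even ✓  6≤6≤10 ✓
Π(2lᵢ+1) = 5×17×13 = 1105
triangle coeff Δ(2,8,6) = 1/30940
Σ_t [2,2]: t=2:+1/2073600 = 1/2073600
(3j)²=28/1105 [(2 8 6; 0 0 0)], sign=+1
Σ_t [0,0]: t=0:+1/174182400 = 1/174182400
(3j)²=3/6188 [(2 8 6; 2 2 -4)], sign=+1
⇒ 4πI² = 3/221
I = (+1)√(3/221/(4π)) = 0.03286696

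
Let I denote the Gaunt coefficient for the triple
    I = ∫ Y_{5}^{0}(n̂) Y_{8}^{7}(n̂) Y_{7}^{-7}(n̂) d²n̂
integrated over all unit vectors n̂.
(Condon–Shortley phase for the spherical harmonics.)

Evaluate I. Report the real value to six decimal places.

m-sum 0 ✓  L=20 even ✓  3≤7≤13 ✓
Π(2lᵢ+1) = 11×17×15 = 2805
triangle coeff Δ(5,8,7) = 1/814773960
Σ_t [1,5]: t=1:−1/87091200 t=2:+1/4976640 t=3:−1/2073600 t=4:+1/4976640 t=5:−1/87091200 = -1/9676800
(3j)²=360/46189 [(5 8 7; 0 0 0)], sign=+1
Σ_t [5,5]: t=5:−1/10450944000 = -1/10450944000
(3j)²=143/7752 [(5 8 7; 0 7 -7)], sign=-1
⇒ 4πI² = 2475/6137
I = (-1)√(2475/6137/(4π)) = -0.17914497

-0.179145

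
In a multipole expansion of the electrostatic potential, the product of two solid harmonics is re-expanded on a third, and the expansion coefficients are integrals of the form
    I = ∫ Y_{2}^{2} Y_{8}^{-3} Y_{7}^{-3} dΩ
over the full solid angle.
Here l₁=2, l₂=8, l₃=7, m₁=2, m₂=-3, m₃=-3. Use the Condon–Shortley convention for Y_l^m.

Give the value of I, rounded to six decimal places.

0.000000

2 − 3 − 3 = -4 ≠ 0: azimuthal integral kills it; I = 0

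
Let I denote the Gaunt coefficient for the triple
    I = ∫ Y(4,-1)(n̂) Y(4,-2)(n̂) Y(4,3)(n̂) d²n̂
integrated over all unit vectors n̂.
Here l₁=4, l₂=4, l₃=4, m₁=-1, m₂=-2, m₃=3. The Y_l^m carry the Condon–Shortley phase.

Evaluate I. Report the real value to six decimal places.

Rules hold: Σm=0, L=12 even, 0≤4≤8.
N = 9·9·9 = 729
Δ = 4!·4!·4!/13! = 1/450450
Racah Σ t=0..4: t=0:+1/13824 t=1:−1/216 t=2:+1/64 t=3:−1/216 t=4:+1/13824 = 5/768
⇒ 3j(4 4 4; 0 0 0)² = 18/1001, sgn +1
Racah Σ t=1..2: t=1:−1/864 t=2:+1/576 = 1/1728
⇒ 3j(4 4 4; -1 -2 3)² = 5/1287, sgn -1
4πI² = N·(3j₀)²·(3jₘ)² = 7290/143143
I = -1·√(0.0509281/4π) = -0.06366105

-0.063661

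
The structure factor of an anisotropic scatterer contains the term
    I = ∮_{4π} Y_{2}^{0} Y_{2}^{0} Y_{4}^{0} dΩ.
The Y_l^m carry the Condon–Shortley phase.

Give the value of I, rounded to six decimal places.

Checks pass: Σm=0; 8 even; l₃=4∈[0,4].
(2·2+1)(2·2+1)(2·4+1) = 225
Δ: 0! 4! 4! / 9! → 1/630
sum: t=0:+1/16 = 1/16
3j²(2 2 4; 0 0 0) = Δ·Π!·Σ² = 2/35  (sign +1)
(m-triple is (0,0,0) — same symbol as above.)
combine: 4πI² = 225·2/35·2/35 = 36/49
take √, sign +1: I = 0.24179554

0.241796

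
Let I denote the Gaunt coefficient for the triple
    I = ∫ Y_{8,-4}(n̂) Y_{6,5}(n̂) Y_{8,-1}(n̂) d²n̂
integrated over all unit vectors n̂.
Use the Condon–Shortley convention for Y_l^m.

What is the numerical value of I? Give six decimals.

Rules hold: Σm=0, L=22 even, 2≤8≤14.
N = 17·13·17 = 3757
Δ = 6!·10!·6!/23! = 1/13742520792
Racah Σ t=0..6: t=0:+1/41803776000 t=1:−1/435456000 t=2:+1/39813120 t=3:−1/18662400 t=4:+1/39813120 t=5:−1/435456000 t=6:+1/41803776000 = -11/1393459200
⇒ 3j(8 6 8; 0 0 0)² = 600/96577, sgn -1
Racah Σ t=5..6: t=5:−1/2612736000 t=6:+1/1492992000 = 1/3483648000
⇒ 3j(8 6 8; -4 5 -1)² = 486/96577, sgn -1
4πI² = N·(3j₀)²·(3jₘ)² = 291600/2482597
I = +1·√(0.117458/4π) = 0.09667979

0.096680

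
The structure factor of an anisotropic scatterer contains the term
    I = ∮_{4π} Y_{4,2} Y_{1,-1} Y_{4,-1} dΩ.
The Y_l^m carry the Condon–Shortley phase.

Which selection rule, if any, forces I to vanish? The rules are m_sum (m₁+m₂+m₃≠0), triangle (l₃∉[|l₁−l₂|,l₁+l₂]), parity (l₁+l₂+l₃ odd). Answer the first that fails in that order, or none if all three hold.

azimuthal sum: 2 − 1 − 1 = 0  ✓
3 ≤ 4 ≤ 5 (triangle on l)  ✓
L = 4 + 1 + 4 = 9 (odd)  ✗

parity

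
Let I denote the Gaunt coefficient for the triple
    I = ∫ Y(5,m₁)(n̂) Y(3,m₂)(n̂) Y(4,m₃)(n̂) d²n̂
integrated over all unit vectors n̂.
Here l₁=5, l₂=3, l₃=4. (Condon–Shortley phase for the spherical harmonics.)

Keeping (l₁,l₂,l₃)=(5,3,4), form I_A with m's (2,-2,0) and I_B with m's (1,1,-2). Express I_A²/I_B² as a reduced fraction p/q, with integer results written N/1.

Same 5,3,4: normalisation and zero-m 3j drop out of the ratio.
A: Δ: 4! 6! 2! / 13! → 1/180180; sum: t=0:+1/864 t=1:−1/576 = -1/1728; 3j²(5 3 4; 2 -2 0) = Δ·Π!·Σ² = 5/1287  (sign -1)
B: Δ: 4! 6! 2! / 13! → 1/180180; sum: t=2:+1/384 t=3:−1/720 t=4:+1/34560 = 43/34560; 3j²(5 3 4; 1 1 -2) = Δ·Π!·Σ² = 1849/180180  (sign +1)
I_A²/I_B² = (5/1287)/(1849/180180) = 700/1849

700/1849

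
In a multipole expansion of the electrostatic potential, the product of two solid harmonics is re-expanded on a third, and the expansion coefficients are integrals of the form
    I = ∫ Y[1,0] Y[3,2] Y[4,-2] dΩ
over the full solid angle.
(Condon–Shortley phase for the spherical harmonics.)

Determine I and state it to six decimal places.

0.213244

m-sum 0 ✓  L=8 even ✓  2≤4≤4 ✓
Π(2lᵢ+1) = 3×7×9 = 189
triangle coeff Δ(1,3,4) = 1/252
Σ_t [0,0]: t=0:+1/36 = 1/36
(3j)²=4/63 [(1 3 4; 0 0 0)], sign=+1
Σ_t [0,0]: t=0:+1/120 = 1/120
(3j)²=1/21 [(1 3 4; 0 2 -2)], sign=+1
⇒ 4πI² = 4/7
I = (+1)√(4/7/(4π)) = 0.21324362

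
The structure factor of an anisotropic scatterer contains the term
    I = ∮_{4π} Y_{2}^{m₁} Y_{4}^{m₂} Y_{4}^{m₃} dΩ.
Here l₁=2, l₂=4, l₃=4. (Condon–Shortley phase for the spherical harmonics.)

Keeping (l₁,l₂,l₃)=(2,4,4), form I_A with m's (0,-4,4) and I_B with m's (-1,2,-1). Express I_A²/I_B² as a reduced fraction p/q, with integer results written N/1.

Same 2,4,4: normalisation and zero-m 3j drop out of the ratio.
A: Δ: 2! 2! 6! / 11! → 1/13860; sum: t=0:+1/2880 = 1/2880; 3j²(2 4 4; 0 -4 4) = Δ·Π!·Σ² = 28/495  (sign +1)
B: Δ: 2! 2! 6! / 11! → 1/13860; sum: t=1:−1/240 t=2:+1/96 = 1/160; 3j²(2 4 4; -1 2 -1) = Δ·Π!·Σ² = 27/1540  (sign -1)
I_A²/I_B² = (28/495)/(27/1540) = 784/243

784/243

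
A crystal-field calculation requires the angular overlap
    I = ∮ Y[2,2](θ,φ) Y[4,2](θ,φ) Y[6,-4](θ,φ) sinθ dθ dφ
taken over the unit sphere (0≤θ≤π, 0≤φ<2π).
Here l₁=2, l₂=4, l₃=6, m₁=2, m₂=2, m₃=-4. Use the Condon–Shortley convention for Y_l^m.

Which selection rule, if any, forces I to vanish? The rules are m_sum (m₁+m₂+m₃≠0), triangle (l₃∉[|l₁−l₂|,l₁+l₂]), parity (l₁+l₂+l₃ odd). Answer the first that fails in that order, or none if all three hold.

none

m₁+m₂+m₃ = 2 + 2 − 4 = 0  ✓
triangle: |2−4|=2 ≤ l₃=6 ≤ 2+4=6  ✓
parity: l₁+l₂+l₃ = 12 is even  ✓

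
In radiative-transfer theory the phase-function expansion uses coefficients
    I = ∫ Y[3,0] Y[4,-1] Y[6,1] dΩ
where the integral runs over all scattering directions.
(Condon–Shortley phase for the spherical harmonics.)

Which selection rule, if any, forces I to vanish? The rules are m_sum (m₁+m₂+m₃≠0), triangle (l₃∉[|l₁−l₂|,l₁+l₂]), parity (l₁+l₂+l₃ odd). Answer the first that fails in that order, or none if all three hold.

Σmᵢ = 0  ✓
l₃∈[|l₁−l₂|,l₁+l₂]=[1,7], have l₃=6  ✓
Σlᵢ = 13 ⇒ odd  ✗

parity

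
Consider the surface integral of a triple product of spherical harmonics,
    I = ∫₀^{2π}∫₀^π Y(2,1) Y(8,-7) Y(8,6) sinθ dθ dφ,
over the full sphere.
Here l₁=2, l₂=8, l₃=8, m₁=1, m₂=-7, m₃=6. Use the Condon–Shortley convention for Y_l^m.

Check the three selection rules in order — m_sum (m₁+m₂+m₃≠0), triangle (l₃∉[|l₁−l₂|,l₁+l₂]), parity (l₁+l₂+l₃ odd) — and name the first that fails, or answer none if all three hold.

Σmᵢ = 0  ✓
l₃∈[|l₁−l₂|,l₁+l₂]=[6,10], have l₃=8  ✓
Σlᵢ = 18 ⇒ even  ✓

none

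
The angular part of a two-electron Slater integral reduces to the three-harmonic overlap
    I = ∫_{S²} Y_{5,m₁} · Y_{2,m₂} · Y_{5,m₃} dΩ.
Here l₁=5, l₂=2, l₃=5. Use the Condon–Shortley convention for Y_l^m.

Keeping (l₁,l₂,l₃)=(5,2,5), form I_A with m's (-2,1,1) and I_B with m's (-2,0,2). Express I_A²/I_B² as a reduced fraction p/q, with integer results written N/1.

7/6

l's match ⇒ only the (l;m) 3-j factors differ between A and B.
A: triangle coeff Δ(5,2,5) = 1/38610; Σ_t [1,2]: t=1:−1/2880 t=2:+1/1440 = 1/2880; (3j)²=7/715 [(5 2 5; -2 1 1)], sign=+1
B: triangle coeff Δ(5,2,5) = 1/38610; Σ_t [0,2]: t=0:+1/20160 t=1:−1/1440 t=2:+1/2880 = -1/3360; (3j)²=6/715 [(5 2 5; -2 0 2)], sign=+1
I_A²/I_B² = (7/715)/(6/715) = 7/6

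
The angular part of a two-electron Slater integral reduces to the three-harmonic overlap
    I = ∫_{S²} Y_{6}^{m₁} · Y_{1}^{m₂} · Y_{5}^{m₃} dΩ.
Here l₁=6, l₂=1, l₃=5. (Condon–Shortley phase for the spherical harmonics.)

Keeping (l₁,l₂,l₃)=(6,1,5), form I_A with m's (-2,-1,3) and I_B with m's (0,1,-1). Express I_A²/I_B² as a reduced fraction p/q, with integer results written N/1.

2/5

l's match ⇒ only the (l;m) 3-j factors differ between A and B.
A: triangle coeff Δ(6,1,5) = 1/858; Σ_t [0,0]: t=0:+1/161280 = 1/161280; (3j)²=1/143 [(6 1 5; -2 -1 3)], sign=+1
B: triangle coeff Δ(6,1,5) = 1/858; Σ_t [2,2]: t=2:+1/34560 = 1/34560; (3j)²=5/286 [(6 1 5; 0 1 -1)], sign=+1
I_A²/I_B² = (1/143)/(5/286) = 2/5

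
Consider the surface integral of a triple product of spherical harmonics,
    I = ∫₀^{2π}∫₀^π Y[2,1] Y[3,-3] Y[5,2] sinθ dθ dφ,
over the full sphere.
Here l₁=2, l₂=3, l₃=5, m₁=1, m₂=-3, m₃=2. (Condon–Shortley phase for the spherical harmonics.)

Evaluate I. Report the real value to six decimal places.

0.063396

m-sum 0 ✓  L=10 even ✓  1≤5≤5 ✓
Π(2lᵢ+1) = 5×7×11 = 385
triangle coeff Δ(2,3,5) = 1/2310
Σ_t [0,0]: t=0:+1/144 = 1/144
(3j)²=10/231 [(2 3 5; 0 0 0)], sign=-1
Σ_t [0,0]: t=0:+1/4320 = 1/4320
(3j)²=1/330 [(2 3 5; 1 -3 2)], sign=-1
⇒ 4πI² = 5/99
I = (+1)√(5/99/(4π)) = 0.06339609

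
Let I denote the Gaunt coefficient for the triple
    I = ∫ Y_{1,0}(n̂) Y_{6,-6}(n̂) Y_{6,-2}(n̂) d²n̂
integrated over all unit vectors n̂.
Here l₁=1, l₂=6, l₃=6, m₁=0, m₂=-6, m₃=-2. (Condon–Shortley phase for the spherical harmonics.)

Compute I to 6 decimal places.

0.000000

Σmᵢ = -8 ≠ 0, so the φ-integral vanishes; I = 0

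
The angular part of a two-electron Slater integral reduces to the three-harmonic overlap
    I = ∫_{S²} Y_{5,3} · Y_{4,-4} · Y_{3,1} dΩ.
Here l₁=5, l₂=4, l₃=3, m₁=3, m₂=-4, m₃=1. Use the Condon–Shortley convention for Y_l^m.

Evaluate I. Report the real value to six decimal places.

m-sum 0 ✓  L=12 even ✓  1≤3≤9 ✓
Π(2lᵢ+1) = 11×9×7 = 693
triangle coeff Δ(5,4,3) = 1/180180
Σ_t [2,4]: t=2:+1/576 t=3:−1/144 t=4:+1/576 = -1/288
(3j)²=20/1001 [(5 4 3; 0 0 0)], sign=+1
Σ_t [0,0]: t=0:+1/5760 = 1/5760
(3j)²=56/2145 [(5 4 3; 3 -4 1)], sign=+1
⇒ 4πI² = 672/1859
I = (+1)√(672/1859/(4π)) = 0.16960553

0.169606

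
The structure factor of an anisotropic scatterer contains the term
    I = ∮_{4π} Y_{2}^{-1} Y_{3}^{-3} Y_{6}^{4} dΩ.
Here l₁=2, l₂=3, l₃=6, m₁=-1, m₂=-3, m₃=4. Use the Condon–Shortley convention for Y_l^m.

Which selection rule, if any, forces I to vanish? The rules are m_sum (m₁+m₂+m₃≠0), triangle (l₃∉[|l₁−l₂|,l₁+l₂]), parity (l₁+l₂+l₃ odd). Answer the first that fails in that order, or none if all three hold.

azimuthal sum: -1 − 3 + 4 = 0  ✓
1 ≤ 6 ≤ 5 (triangle on l)  ✗
L = 2 + 3 + 6 = 11 (odd)

triangle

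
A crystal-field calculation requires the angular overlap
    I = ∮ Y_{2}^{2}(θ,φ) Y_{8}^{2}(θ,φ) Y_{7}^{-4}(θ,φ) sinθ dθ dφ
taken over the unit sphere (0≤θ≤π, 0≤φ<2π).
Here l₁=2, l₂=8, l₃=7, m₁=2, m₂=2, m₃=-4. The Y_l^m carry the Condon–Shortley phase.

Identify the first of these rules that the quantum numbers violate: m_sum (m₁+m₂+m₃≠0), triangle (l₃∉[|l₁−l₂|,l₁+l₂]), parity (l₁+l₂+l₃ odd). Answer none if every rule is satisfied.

parity

m₁+m₂+m₃ = 2 + 2 − 4 = 0  ✓
triangle: |2−8|=6 ≤ l₃=7 ≤ 2+8=10  ✓
parity: l₁+l₂+l₃ = 17 is odd  ✗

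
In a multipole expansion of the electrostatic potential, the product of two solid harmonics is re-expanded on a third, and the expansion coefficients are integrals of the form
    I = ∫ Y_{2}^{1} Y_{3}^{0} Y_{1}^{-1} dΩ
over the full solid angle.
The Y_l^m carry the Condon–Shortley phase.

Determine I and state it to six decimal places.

m-sum 0 ✓  L=6 even ✓  1≤1≤5 ✓
Π(2lᵢ+1) = 5×7×3 = 105
triangle coeff Δ(2,3,1) = 1/105
Σ_t [2,2]: t=2:+1/4 = 1/4
(3j)²=3/35 [(2 3 1; 0 0 0)], sign=-1
Σ_t [1,1]: t=1:−1/12 = -1/12
(3j)²=1/35 [(2 3 1; 1 0 -1)], sign=-1
⇒ 4πI² = 9/35
I = (+1)√(9/35/(4π)) = 0.14304817

0.143048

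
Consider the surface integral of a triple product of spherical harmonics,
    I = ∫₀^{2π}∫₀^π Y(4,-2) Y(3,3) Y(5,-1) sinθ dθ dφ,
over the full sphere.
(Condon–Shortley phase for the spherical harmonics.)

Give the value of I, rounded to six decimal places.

0.143662

Checks pass: Σm=0; 12 even; l₃=5∈[1,7].
(2·4+1)(2·3+1)(2·5+1) = 693
Δ: 2! 6! 4! / 13! → 1/180180
sum: t=0:+1/576 t=1:−1/144 t=2:+1/576 = -1/288
3j²(4 3 5; 0 0 0) = Δ·Π!·Σ² = 20/1001  (sign +1)
sum: t=2:+1/2304 = 1/2304
3j²(4 3 5; -2 3 -1) = Δ·Π!·Σ² = 75/4004  (sign +1)
combine: 4πI² = 693·20/1001·75/4004 = 3375/13013
take √, sign +1: I = 0.14366244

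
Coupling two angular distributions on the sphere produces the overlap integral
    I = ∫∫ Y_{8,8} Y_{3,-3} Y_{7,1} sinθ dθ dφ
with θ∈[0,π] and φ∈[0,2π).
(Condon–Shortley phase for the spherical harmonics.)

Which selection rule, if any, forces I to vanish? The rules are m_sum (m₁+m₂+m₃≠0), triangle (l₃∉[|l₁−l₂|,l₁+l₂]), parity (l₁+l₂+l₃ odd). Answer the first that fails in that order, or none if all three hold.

m₁+m₂+m₃ = 8 − 3 + 1 = 6  ✗
triangle: |8−3|=5 ≤ l₃=7 ≤ 8+3=11
parity: l₁+l₂+l₃ = 18 is even

m_sum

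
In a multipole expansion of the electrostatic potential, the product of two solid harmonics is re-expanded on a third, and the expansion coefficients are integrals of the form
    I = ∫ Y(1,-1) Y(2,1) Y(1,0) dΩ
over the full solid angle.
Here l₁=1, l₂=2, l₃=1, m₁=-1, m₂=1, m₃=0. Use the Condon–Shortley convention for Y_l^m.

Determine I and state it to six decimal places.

Checks pass: Σm=0; 4 even; l₃=1∈[1,3].
(2·1+1)(2·2+1)(2·1+1) = 45
Δ: 2! 0! 2! / 5! → 1/30
sum: t=1:−1/1 = -1/1
3j²(1 2 1; 0 0 0) = Δ·Π!·Σ² = 2/15  (sign +1)
sum: t=2:+1/2 = 1/2
3j²(1 2 1; -1 1 0) = Δ·Π!·Σ² = 1/10  (sign -1)
combine: 4πI² = 45·2/15·1/10 = 3/5
take √, sign -1: I = -0.21850969

-0.218510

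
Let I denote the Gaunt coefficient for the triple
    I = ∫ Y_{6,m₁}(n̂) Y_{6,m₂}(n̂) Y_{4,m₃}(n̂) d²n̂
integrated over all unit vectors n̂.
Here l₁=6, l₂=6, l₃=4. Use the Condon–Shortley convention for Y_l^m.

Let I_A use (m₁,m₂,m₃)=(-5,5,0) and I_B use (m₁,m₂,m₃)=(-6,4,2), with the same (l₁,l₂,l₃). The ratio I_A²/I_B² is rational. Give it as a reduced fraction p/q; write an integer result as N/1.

44/135

Same 6,6,4: normalisation and zero-m 3j drop out of the ratio.
A: Δ: 8! 4! 4! / 17! → 1/15315300; sum: t=7:−1/2903040 t=8:+1/1451520 = 1/2903040; 3j²(6 6 4; -5 5 0) = Δ·Π!·Σ² = 11/1547  (sign +1)
B: Δ: 8! 4! 4! / 17! → 1/15315300; sum: t=8:+1/3870720 = 1/3870720; 3j²(6 6 4; -6 4 2) = Δ·Π!·Σ² = 135/6188  (sign +1)
I_A²/I_B² = (11/1547)/(135/6188) = 44/135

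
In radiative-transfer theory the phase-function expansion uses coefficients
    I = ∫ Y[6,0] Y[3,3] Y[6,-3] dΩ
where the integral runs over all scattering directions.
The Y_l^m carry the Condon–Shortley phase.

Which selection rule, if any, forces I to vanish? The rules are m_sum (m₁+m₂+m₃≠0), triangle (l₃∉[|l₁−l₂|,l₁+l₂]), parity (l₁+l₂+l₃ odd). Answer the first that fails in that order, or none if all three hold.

parity

azimuthal sum: 0 + 3 − 3 = 0  ✓
3 ≤ 6 ≤ 9 (triangle on l)  ✓
L = 6 + 3 + 6 = 15 (odd)  ✗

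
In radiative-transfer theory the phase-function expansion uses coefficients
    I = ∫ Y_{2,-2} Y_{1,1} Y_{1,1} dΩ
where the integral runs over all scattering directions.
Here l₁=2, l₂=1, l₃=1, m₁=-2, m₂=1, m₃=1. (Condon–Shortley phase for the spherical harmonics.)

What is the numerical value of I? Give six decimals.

Rules hold: Σm=0, L=4 even, 1≤1≤3.
N = 5·3·3 = 45
Δ = 2!·2!·0!/5! = 1/30
Racah Σ t=1..1: t=1:−1/1 = -1/1
⇒ 3j(2 1 1; 0 0 0)² = 2/15, sgn +1
Racah Σ t=2..2: t=2:+1/4 = 1/4
⇒ 3j(2 1 1; -2 1 1)² = 1/5, sgn +1
4πI² = N·(3j₀)²·(3jₘ)² = 6/5
I = +1·√(1.2/4π) = 0.30901936

0.309019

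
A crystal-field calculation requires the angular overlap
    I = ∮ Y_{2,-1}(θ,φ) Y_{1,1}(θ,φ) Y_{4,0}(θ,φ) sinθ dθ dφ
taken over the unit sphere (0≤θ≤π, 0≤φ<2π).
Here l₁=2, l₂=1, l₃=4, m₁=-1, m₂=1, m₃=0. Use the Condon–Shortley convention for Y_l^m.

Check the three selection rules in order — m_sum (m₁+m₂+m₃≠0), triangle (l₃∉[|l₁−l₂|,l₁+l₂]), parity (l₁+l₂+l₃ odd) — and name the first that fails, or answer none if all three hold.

Σmᵢ = 0  ✓
l₃∈[|l₁−l₂|,l₁+l₂]=[1,3], have l₃=4  ✗
Σlᵢ = 7 ⇒ odd

triangle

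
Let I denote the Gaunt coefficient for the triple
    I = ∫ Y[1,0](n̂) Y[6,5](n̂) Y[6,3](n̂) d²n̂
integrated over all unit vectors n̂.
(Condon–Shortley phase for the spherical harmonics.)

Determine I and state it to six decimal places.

m-sum = 0 + 5 + 3 = 8 ≠ 0 ⇒ I = 0

0.000000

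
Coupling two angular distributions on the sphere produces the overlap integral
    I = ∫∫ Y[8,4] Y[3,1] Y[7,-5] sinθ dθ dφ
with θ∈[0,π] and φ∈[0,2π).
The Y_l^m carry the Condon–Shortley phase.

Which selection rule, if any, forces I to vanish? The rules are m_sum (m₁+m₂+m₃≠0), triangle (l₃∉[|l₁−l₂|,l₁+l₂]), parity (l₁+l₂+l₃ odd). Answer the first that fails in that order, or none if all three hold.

none

m₁+m₂+m₃ = 4 + 1 − 5 = 0  ✓
triangle: |8−3|=5 ≤ l₃=7 ≤ 8+3=11  ✓
parity: l₁+l₂+l₃ = 18 is even  ✓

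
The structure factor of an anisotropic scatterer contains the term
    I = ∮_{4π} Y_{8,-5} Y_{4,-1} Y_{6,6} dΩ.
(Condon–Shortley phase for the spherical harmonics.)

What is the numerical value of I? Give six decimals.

0.118339

Rules hold: Σm=0, L=18 even, 4≤6≤12.
N = 17·9·13 = 1989
Δ = 6!·10!·2!/19! = 1/23279256
Racah Σ t=2..4: t=2:+1/1658880 t=3:−1/518400 t=4:+1/1658880 = -1/1382400
⇒ 3j(8 4 6; 0 0 0)² = 504/46189, sgn -1
Racah Σ t=3..3: t=3:−1/261273600 = -1/261273600
⇒ 3j(8 4 6; -5 -1 6)² = 55/6783, sgn -1
4πI² = N·(3j₀)²·(3jₘ)² = 1080/6137
I = +1·√(0.175982/4π) = 0.11833927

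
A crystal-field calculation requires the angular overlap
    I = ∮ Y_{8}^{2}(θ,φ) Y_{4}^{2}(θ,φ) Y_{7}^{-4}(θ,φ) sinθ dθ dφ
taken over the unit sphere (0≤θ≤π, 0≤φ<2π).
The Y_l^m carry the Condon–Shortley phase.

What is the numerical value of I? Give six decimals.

l₁+l₂+l₃=19 is odd: 3j(l;000)=0 ⇒ I=0

0.000000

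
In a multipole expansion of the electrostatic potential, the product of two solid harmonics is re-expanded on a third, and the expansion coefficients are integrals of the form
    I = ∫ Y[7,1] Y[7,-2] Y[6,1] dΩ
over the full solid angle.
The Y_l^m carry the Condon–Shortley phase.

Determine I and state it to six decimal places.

0.109239

Rules hold: Σm=0, L=20 even, 0≤6≤14.
N = 15·15·13 = 2925
Δ = 8!·6!·6!/21! = 1/2444321880
Racah Σ t=1..7: t=1:−1/2612736000 t=2:+1/20736000 t=3:−1/1658880 t=4:+1/746496 t=5:−1/1658880 t=6:+1/20736000 t=7:−1/2612736000 = 1/4354560
⇒ 3j(7 7 6; 0 0 0)² = 1000/138567, sgn +1
Racah Σ t=0..5: t=0:+1/3483648000 t=1:−1/29030400 t=2:+1/2488320 t=3:−1/1244160 t=4:+1/3317760 t=5:−1/62208000 = -1/6635520
⇒ 3j(7 7 6; 1 -2 1)² = 2625/369512, sgn +1
4πI² = N·(3j₀)²·(3jₘ)² = 24609375/164109517
I = +1·√(0.149957/4π) = 0.10923919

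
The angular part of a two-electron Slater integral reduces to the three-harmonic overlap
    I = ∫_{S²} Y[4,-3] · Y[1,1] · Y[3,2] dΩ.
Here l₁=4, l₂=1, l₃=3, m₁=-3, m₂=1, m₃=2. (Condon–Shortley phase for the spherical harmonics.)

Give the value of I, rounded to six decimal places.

Checks pass: Σm=0; 8 even; l₃=3∈[3,5].
(2·4+1)(2·1+1)(2·3+1) = 189
Δ: 2! 6! 0! / 9! → 1/252
sum: t=1:−1/36 = -1/36
3j²(4 1 3; 0 0 0) = Δ·Π!·Σ² = 4/63  (sign +1)
sum: t=2:+1/240 = 1/240
3j²(4 1 3; -3 1 2) = Δ·Π!·Σ² = 1/12  (sign -1)
combine: 4πI² = 189·4/63·1/12 = 1/1
take √, sign -1: I = -0.28209479

-0.282095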